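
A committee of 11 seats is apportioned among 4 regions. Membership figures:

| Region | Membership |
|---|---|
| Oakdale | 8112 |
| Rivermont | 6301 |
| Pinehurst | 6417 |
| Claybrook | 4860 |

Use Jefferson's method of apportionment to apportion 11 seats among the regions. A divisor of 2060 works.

Oakdale=3; Rivermont=3; Pinehurst=3; Claybrook=2

With modified divisor 2060: modified quotas Oakdale 3.938, Rivermont 3.059, Pinehurst 3.115, Claybrook 2.359.
Rounding down: Oakdale 3, Rivermont 3, Pinehurst 3, Claybrook 2 (total 11).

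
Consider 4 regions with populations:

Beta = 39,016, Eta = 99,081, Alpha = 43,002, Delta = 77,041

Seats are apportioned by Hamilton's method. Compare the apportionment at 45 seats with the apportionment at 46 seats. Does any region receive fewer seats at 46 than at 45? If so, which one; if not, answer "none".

At 45 seats: Beta 7, Eta 17, Alpha 8, Delta 13.
At 46 seats: Beta 7, Eta 17, Alpha 8, Delta 14.
No region's allocation decreased.

none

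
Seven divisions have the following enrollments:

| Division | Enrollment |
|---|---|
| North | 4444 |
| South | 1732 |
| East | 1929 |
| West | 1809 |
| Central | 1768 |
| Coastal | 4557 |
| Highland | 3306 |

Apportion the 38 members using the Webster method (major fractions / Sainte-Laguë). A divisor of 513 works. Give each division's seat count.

With modified divisor 513: modified quotas North 8.663, South 3.376, East 3.760, West 3.526, Central 3.446, Coastal 8.883, Highland 6.444.
Rounding to the nearest integer: North 9, South 3, East 4, West 4, Central 3, Coastal 9, Highland 6 (total 38).

North: 9, South: 3, East: 4, West: 4, Central: 3, Coastal: 9, Highland: 6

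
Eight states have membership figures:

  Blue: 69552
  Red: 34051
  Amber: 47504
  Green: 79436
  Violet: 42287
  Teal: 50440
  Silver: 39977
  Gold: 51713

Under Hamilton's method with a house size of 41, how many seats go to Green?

8

The standard divisor is 414960/41 ≈ 10120.976.
Standard quotas: Blue 6.8721, Red 3.3644, Amber 4.6936, Green 7.8487, Violet 4.1782, Teal 4.9837, Silver 3.9499, Gold 5.1095.
Lower quotas: Blue 6, Red 3, Amber 4, Green 7, Violet 4, Teal 4, Silver 3, Gold 5 (sum 36, leaving 5 seats).
Remainders in descending order: Teal 0.9837, Silver 0.9499, Blue 0.8721, Green 0.8487, Amber 0.6936, Red 0.3644, Violet 0.1782, Gold 0.1095.
Largest remainders: Teal, Silver, Blue, Green, Amber receive the extra seats.
Green receives 8.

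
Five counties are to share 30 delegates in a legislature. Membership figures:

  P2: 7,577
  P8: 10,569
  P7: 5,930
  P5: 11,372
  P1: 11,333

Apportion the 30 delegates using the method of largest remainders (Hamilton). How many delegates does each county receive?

P2 5, P8 7, P7 4, P5 7, P1 7

The standard divisor is 46781/30 ≈ 1559.367.
Standard quotas: P2 4.8590, P8 6.7778, P7 3.8028, P5 7.2927, P1 7.2677.
Lower quotas: P2 4, P8 6, P7 3, P5 7, P1 7 (sum 27, leaving 3 seats).
Remainders in descending order: P2 0.8590, P7 0.8028, P8 0.7778, P5 0.2927, P1 0.2677.
Largest remainders: P2, P7, P8 receive the extra seats.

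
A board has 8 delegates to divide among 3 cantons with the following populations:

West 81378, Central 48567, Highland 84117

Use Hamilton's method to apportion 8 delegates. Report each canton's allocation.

Standard divisor: 214062 ÷ 8 ≈ 26757.75.
Standard quotas: West 3.0413, Central 1.8151, Highland 3.1436.
Lower quotas: West 3, Central 1, Highland 3 (sum 7, leaving 1 seat).
Remainders in descending order: Central 0.8151, Highland 0.1436, West 0.0413.
The surplus seat goes to Central.

West 3, Central 2, Highland 3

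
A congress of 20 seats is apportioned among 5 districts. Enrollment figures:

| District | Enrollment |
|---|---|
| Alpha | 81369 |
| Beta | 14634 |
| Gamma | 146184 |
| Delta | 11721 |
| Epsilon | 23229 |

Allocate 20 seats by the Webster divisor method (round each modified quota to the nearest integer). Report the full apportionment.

Alpha=6, Beta=1, Gamma=10, Delta=1, Epsilon=2

Standard divisor 277137/20 ≈ 13856.85; standard quotas: Alpha 5.872, Beta 1.056, Gamma 10.550, Delta 0.846, Epsilon 1.676.
Rounding to the nearest integer gives 6, 1, 11, 1, 2 = 21 seats, so the divisor must be adjusted.
With modified divisor 14400: modified quotas Alpha 5.651, Beta 1.016, Gamma 10.152, Delta 0.814, Epsilon 1.613.
Rounding to the nearest integer: Alpha 6, Beta 1, Gamma 10, Delta 1, Epsilon 2 (total 20).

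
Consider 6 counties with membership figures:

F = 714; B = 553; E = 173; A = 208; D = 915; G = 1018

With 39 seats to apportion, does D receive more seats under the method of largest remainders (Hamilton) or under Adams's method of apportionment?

Hamilton: F 8, B 6, E 2, A 2, D 10, G 11.
Adams: F 8, B 6, E 2, A 3, D 9, G 11.
D gets 10 under Hamilton and 9 under Adams.

Hamilton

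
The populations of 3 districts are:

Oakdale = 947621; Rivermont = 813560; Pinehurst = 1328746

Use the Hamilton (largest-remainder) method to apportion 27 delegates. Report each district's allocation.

Oakdale 8; Rivermont 7; Pinehurst 12

Standard divisor: 3089927 ÷ 27 ≈ 114441.741.
Standard quotas: Oakdale 8.2804, Rivermont 7.1089, Pinehurst 11.6107.
Lower quotas: Oakdale 8, Rivermont 7, Pinehurst 11 (sum 26, leaving 1 seat).
Remainders in descending order: Pinehurst 0.6107, Oakdale 0.2804, Rivermont 0.1089.
The surplus seat goes to Pinehurst.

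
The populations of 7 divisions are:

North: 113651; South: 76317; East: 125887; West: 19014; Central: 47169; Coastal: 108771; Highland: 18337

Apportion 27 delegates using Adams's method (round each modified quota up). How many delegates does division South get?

4

Standard divisor 509146/27 ≈ 18857.259; standard quotas: North 6.027, South 4.047, East 6.676, West 1.008, Central 2.501, Coastal 5.768, Highland 0.972.
Rounding up gives 7, 5, 7, 2, 3, 6, 1 = 31 seats, so the divisor must be adjusted.
With modified divisor 21400: modified quotas North 5.311, South 3.566, East 5.883, West 0.889, Central 2.204, Coastal 5.083, Highland 0.857.
Rounding up: North 6, South 4, East 6, West 1, Central 3, Coastal 6, Highland 1 (total 27).
South receives 4.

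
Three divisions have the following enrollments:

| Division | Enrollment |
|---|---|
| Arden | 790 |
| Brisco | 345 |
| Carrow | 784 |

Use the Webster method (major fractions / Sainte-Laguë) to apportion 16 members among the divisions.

Arden 7; Brisco 3; Carrow 6

Standard divisor 1919/16 ≈ 119.938; standard quotas: Arden 6.587, Brisco 2.876, Carrow 6.537.
Rounding to the nearest integer gives 7, 3, 7 = 17 seats, so the divisor must be adjusted.
With modified divisor 121: modified quotas Arden 6.529, Brisco 2.851, Carrow 6.479.
Rounding to the nearest integer: Arden 7, Brisco 3, Carrow 6 (total 16).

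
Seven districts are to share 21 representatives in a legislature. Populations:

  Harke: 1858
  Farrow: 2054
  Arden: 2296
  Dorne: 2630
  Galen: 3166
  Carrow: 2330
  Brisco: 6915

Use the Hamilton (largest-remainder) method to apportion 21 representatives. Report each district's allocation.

The standard divisor is 21249/21 ≈ 1011.857.
Standard quotas: Harke 1.8362, Farrow 2.0299, Arden 2.2691, Dorne 2.5992, Galen 3.1289, Carrow 2.3027, Brisco 6.8340.
Lower quotas: Harke 1, Farrow 2, Arden 2, Dorne 2, Galen 3, Carrow 2, Brisco 6 (sum 18, leaving 3 seats).
Remainders in descending order: Harke 0.8362, Brisco 0.8340, Dorne 0.5992, Carrow 0.3027, Arden 0.2691, Galen 0.1289, Farrow 0.0299.
Largest remainders: Harke, Brisco, Dorne receive the extra seats.

Harke=2; Farrow=2; Arden=2; Dorne=3; Galen=3; Carrow=2; Brisco=7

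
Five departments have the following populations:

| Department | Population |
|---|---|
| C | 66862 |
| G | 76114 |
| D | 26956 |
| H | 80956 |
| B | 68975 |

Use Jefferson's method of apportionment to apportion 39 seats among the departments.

Standard divisor 319863/39 ≈ 8201.615; standard quotas: C 8.152, G 9.280, D 3.287, H 9.871, B 8.410.
Rounding down gives 8, 9, 3, 9, 8 = 37 seats, so the divisor must be adjusted.
With modified divisor 7640: modified quotas C 8.752, G 9.963, D 3.528, H 10.596, B 9.028.
Rounding down: C 8, G 9, D 3, H 10, B 9 (total 39).

C: 8, G: 9, D: 3, H: 10, B: 9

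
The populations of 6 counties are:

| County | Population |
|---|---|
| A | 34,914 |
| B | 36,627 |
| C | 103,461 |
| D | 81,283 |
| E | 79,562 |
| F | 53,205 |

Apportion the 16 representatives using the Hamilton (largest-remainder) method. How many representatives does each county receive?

A: 2, B: 2, C: 4, D: 3, E: 3, F: 2

Standard divisor: 389052 ÷ 16 ≈ 24315.75.
Standard quotas: A 1.4359, B 1.5063, C 4.2549, D 3.3428, E 3.2720, F 2.1881.
Lower quotas: A 1, B 1, C 4, D 3, E 3, F 2 (sum 14, leaving 2 seats).
Remainders in descending order: B 0.5063, A 0.4359, D 0.3428, E 0.2720, C 0.2549, F 0.1881.
The surplus seats go to B, A.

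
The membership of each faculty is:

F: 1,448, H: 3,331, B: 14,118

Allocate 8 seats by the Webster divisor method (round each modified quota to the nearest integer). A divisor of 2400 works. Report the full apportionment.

F 1, H 1, B 6

With modified divisor 2400: modified quotas F 0.603, H 1.388, B 5.883.
Rounding to the nearest integer: F 1, H 1, B 6 (total 8).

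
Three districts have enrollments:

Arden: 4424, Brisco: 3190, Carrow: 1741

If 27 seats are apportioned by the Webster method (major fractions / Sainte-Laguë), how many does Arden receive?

13

Standard divisor 9355/27 ≈ 346.481; standard quotas: Arden 12.768, Brisco 9.207, Carrow 5.025.
Rounding to the nearest integer gives Arden 13, Brisco 9, Carrow 5 — total 27, matching the house size, so no adjustment is needed.
Arden receives 13.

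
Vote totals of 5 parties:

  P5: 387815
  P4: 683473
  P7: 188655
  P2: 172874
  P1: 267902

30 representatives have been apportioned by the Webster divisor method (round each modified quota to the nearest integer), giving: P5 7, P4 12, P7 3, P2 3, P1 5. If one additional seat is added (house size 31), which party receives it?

P4

Priority for the next seat is population ÷ (current seats + 0.5).
Priorities: P5 51708.667, P4 54677.840, P7 53901.429, P2 49392.571, P1 48709.455.
Highest priority: P4.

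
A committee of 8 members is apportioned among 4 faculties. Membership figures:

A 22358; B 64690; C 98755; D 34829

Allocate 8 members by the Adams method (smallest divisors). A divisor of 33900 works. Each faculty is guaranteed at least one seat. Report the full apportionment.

A 1; B 2; C 3; D 2

With modified divisor 33900: modified quotas A 0.660, B 1.908, C 2.913, D 1.027.
Rounding up: A 1, B 2, C 3, D 2 (total 8).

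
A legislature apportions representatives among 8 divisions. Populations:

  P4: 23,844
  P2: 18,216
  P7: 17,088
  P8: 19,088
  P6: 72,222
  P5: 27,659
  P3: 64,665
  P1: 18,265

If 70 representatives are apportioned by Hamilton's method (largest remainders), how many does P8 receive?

5

The standard divisor is 261047/70 ≈ 3729.243.
Standard quotas: P4 6.3938, P2 4.8846, P7 4.5822, P8 5.1185, P6 19.3664, P5 7.4168, P3 17.3400, P1 4.8978.
Lower quotas: P4 6, P2 4, P7 4, P8 5, P6 19, P5 7, P3 17, P1 4 (sum 66, leaving 4 seats).
Remainders in descending order: P1 0.8978, P2 0.8846, P7 0.5822, P5 0.4168, P4 0.3938, P6 0.3664, P3 0.3400, P8 0.1185.
Largest remainders: P1, P2, P7, P5 receive the extra seats.
P8 receives 5.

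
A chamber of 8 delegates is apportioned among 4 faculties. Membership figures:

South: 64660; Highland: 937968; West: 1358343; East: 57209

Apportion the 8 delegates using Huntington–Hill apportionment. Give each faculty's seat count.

With divisor 387522: modified quotas South 0.167, Highland 2.420, West 3.505, East 0.148.
Geometric-mean thresholds: South (min 1), Highland √(2·3)=2.449, West √(3·4)=3.464, East (min 1).
Each quota rounded against its threshold gives South 1, Highland 2, West 4, East 1 (total 8).

South 1, Highland 2, West 4, East 1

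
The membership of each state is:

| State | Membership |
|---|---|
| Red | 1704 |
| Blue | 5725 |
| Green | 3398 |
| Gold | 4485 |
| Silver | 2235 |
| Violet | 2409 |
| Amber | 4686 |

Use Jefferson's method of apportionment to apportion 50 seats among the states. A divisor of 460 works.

Red=3, Blue=12, Green=7, Gold=9, Silver=4, Violet=5, Amber=10

With modified divisor 460: modified quotas Red 3.704, Blue 12.446, Green 7.387, Gold 9.750, Silver 4.859, Violet 5.237, Amber 10.187.
Rounding down: Red 3, Blue 12, Green 7, Gold 9, Silver 4, Violet 5, Amber 10 (total 50).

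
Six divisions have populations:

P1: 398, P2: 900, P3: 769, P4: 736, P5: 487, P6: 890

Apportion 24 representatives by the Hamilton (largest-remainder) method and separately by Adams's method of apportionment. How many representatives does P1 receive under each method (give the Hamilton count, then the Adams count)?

Hamilton: P1 2, P2 5, P3 5, P4 4, P5 3, P6 5.
Adams: P1 3, P2 5, P3 4, P4 4, P5 3, P6 5.
P1 gets 2 under Hamilton and 3 under Adams.

2 and 3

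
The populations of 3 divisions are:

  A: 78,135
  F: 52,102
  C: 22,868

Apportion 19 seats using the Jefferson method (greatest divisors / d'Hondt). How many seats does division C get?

3

Standard divisor 153105/19 ≈ 8058.158; standard quotas: A 9.696, F 6.466, C 2.838.
Rounding down gives 9, 6, 2 = 17 seats, so the divisor must be adjusted.
With modified divisor 7500: modified quotas A 10.418, F 6.947, C 3.049.
Rounding down: A 10, F 6, C 3 (total 19).
C receives 3.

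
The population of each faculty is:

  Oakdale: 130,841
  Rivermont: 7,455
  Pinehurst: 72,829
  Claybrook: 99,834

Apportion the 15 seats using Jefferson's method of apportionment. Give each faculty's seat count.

Oakdale 7, Rivermont 0, Pinehurst 3, Claybrook 5

Standard divisor 310959/15 ≈ 20730.6; standard quotas: Oakdale 6.311, Rivermont 0.360, Pinehurst 3.513, Claybrook 4.816.
Rounding down gives 6, 0, 3, 4 = 13 seats, so the divisor must be adjusted.
With modified divisor 18400: modified quotas Oakdale 7.111, Rivermont 0.405, Pinehurst 3.958, Claybrook 5.426.
Rounding down: Oakdale 7, Rivermont 0, Pinehurst 3, Claybrook 5 (total 15).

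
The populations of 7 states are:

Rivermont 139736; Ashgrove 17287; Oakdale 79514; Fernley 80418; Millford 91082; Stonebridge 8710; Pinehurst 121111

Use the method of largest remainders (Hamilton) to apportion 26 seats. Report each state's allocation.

The standard divisor is 537858/26 ≈ 20686.846.
Standard quotas: Rivermont 6.7548, Ashgrove 0.8357, Oakdale 3.8437, Fernley 3.8874, Millford 4.4029, Stonebridge 0.4210, Pinehurst 5.8545.
Lower quotas: Rivermont 6, Ashgrove 0, Oakdale 3, Fernley 3, Millford 4, Stonebridge 0, Pinehurst 5 (sum 21, leaving 5 seats).
Remainders in descending order: Fernley 0.8874, Pinehurst 0.8545, Oakdale 0.8437, Ashgrove 0.8357, Rivermont 0.7548, Stonebridge 0.4210, Millford 0.4029.
Largest remainders: Fernley, Pinehurst, Oakdale, Ashgrove, Rivermont receive the extra seats.

Rivermont 7, Ashgrove 1, Oakdale 4, Fernley 4, Millford 4, Stonebridge 0, Pinehurst 6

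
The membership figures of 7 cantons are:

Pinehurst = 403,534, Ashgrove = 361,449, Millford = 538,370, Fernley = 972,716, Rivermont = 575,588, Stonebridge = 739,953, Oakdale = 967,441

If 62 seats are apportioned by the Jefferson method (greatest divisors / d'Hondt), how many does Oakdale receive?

Standard divisor 4559051/62 ≈ 73533.081; standard quotas: Pinehurst 5.488, Ashgrove 4.915, Millford 7.321, Fernley 13.228, Rivermont 7.828, Stonebridge 10.063, Oakdale 13.157.
Rounding down gives 5, 4, 7, 13, 7, 10, 13 = 59 seats, so the divisor must be adjusted.
With modified divisor 69300: modified quotas Pinehurst 5.823, Ashgrove 5.216, Millford 7.769, Fernley 14.036, Rivermont 8.306, Stonebridge 10.678, Oakdale 13.960.
Rounding down: Pinehurst 5, Ashgrove 5, Millford 7, Fernley 14, Rivermont 8, Stonebridge 10, Oakdale 13 (total 62).
Oakdale receives 13.

13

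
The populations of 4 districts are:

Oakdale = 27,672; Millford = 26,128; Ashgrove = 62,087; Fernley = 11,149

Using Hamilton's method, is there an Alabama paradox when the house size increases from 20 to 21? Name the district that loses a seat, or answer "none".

none

At 20 seats: Oakdale 4, Millford 4, Ashgrove 10, Fernley 2.
At 21 seats: Oakdale 5, Millford 4, Ashgrove 10, Fernley 2.
No district's allocation decreased.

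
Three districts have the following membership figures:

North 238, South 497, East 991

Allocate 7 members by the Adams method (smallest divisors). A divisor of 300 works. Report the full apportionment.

With modified divisor 300: modified quotas North 0.793, South 1.657, East 3.303.
Rounding up: North 1, South 2, East 4 (total 7).

North 1, South 2, East 4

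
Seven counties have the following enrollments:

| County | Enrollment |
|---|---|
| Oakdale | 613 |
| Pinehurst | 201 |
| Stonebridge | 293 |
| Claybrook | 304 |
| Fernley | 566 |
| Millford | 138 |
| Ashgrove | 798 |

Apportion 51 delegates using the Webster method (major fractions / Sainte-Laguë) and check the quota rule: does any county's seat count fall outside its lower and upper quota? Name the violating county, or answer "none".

none

Standard quotas: Oakdale 10.732, Pinehurst 3.519, Stonebridge 5.130, Claybrook 5.322, Fernley 9.909, Millford 2.416, Ashgrove 13.971.
Webster allocation: Oakdale 11, Pinehurst 4, Stonebridge 5, Claybrook 5, Fernley 10, Millford 2, Ashgrove 14.
Every allocation lies between the lower and upper quota.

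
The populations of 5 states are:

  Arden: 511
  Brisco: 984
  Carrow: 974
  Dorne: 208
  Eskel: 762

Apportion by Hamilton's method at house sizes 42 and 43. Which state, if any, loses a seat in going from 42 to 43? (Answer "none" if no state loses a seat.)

none

At 42 seats: Arden 6, Brisco 12, Carrow 12, Dorne 3, Eskel 9.
At 43 seats: Arden 6, Brisco 12, Carrow 12, Dorne 3, Eskel 10.
No state's allocation decreased.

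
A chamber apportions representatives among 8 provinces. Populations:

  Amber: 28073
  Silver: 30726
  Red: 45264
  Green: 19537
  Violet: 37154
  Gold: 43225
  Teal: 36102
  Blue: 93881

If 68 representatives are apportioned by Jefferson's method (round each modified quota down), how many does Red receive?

9

Standard divisor 333962/68 ≈ 4911.206; standard quotas: Amber 5.716, Silver 6.256, Red 9.216, Green 3.978, Violet 7.565, Gold 8.801, Teal 7.351, Blue 19.116.
Rounding down gives 5, 6, 9, 3, 7, 8, 7, 19 = 64 seats, so the divisor must be adjusted.
With modified divisor 4660: modified quotas Amber 6.024, Silver 6.594, Red 9.713, Green 4.192, Violet 7.973, Gold 9.276, Teal 7.747, Blue 20.146.
Rounding down: Amber 6, Silver 6, Red 9, Green 4, Violet 7, Gold 9, Teal 7, Blue 20 (total 68).
Red receives 9.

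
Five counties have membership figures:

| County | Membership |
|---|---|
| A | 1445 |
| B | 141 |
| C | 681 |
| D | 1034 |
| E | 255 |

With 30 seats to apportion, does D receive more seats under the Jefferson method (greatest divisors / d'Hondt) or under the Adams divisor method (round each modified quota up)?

Jefferson: A 12, B 1, C 6, D 9, E 2.
Adams: A 12, B 2, C 6, D 8, E 2.
D gets 9 under Jefferson and 8 under Adams.

Jefferson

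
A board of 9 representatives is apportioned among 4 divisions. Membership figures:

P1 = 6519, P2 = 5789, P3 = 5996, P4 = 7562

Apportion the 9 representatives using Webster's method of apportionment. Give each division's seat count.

P1=2; P2=2; P3=2; P4=3

Standard divisor 25866/9 ≈ 2874; standard quotas: P1 2.268, P2 2.014, P3 2.086, P4 2.631.
Rounding to the nearest integer gives P1 2, P2 2, P3 2, P4 3 — total 9, matching the house size, so no adjustment is needed.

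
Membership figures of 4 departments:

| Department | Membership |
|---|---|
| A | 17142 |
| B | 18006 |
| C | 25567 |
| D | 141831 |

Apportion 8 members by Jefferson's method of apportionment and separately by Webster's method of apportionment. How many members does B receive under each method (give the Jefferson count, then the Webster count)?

0 and 1

Jefferson: A 0, B 0, C 1, D 7.
Webster: A 1, B 1, C 1, D 5.
B gets 0 under Jefferson and 1 under Webster.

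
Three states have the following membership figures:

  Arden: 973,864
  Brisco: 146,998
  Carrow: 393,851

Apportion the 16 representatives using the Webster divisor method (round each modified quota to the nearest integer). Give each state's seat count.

Arden 10, Brisco 2, Carrow 4

Standard divisor 1514713/16 ≈ 94669.562; standard quotas: Arden 10.287, Brisco 1.553, Carrow 4.160.
Rounding to the nearest integer gives Arden 10, Brisco 2, Carrow 4 — total 16, matching the house size, so no adjustment is needed.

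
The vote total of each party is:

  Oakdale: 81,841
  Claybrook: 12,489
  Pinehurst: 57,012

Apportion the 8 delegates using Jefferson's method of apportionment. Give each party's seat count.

Oakdale 5, Claybrook 0, Pinehurst 3

Standard divisor 151342/8 ≈ 18917.75; standard quotas: Oakdale 4.326, Claybrook 0.660, Pinehurst 3.014.
Rounding down gives 4, 0, 3 = 7 seats, so the divisor must be adjusted.
With modified divisor 15300: modified quotas Oakdale 5.349, Claybrook 0.816, Pinehurst 3.726.
Rounding down: Oakdale 5, Claybrook 0, Pinehurst 3 (total 8).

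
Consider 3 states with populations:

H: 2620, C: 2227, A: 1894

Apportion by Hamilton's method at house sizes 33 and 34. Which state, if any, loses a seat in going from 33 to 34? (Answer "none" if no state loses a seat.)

At 33 seats: H 13, C 11, A 9.
At 34 seats: H 13, C 11, A 10.
No state's allocation decreased.

none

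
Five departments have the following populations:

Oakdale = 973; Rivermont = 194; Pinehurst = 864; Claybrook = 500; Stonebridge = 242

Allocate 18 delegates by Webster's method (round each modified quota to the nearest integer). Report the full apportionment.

Oakdale 6; Rivermont 1; Pinehurst 6; Claybrook 3; Stonebridge 2

Standard divisor 2773/18 ≈ 154.056; standard quotas: Oakdale 6.316, Rivermont 1.259, Pinehurst 5.608, Claybrook 3.246, Stonebridge 1.571.
Rounding to the nearest integer gives Oakdale 6, Rivermont 1, Pinehurst 6, Claybrook 3, Stonebridge 2 — total 18, matching the house size, so no adjustment is needed.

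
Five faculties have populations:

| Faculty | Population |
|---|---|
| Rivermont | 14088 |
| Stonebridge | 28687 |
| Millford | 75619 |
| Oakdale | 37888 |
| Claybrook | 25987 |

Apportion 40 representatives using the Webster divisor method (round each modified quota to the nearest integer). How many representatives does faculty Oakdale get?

8

Standard divisor 182269/40 ≈ 4556.725; standard quotas: Rivermont 3.092, Stonebridge 6.296, Millford 16.595, Oakdale 8.315, Claybrook 5.703.
Rounding to the nearest integer gives Rivermont 3, Stonebridge 6, Millford 17, Oakdale 8, Claybrook 6 — total 40, matching the house size, so no adjustment is needed.
Oakdale receives 8.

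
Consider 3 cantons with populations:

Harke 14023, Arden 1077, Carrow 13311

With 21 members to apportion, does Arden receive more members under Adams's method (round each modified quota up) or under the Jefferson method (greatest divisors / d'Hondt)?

Adams: Harke 10, Arden 1, Carrow 10.
Jefferson: Harke 11, Arden 0, Carrow 10.
Arden gets 1 under Adams and 0 under Jefferson.

Adams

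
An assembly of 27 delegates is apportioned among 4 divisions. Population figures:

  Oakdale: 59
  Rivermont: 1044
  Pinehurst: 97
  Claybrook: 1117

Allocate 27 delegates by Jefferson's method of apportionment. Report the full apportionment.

Oakdale: 0, Rivermont: 13, Pinehurst: 1, Claybrook: 13

Standard divisor 2317/27 ≈ 85.815; standard quotas: Oakdale 0.688, Rivermont 12.166, Pinehurst 1.130, Claybrook 13.016.
Rounding down gives 0, 12, 1, 13 = 26 seats, so the divisor must be adjusted.
With modified divisor 80: modified quotas Oakdale 0.738, Rivermont 13.050, Pinehurst 1.212, Claybrook 13.963.
Rounding down: Oakdale 0, Rivermont 13, Pinehurst 1, Claybrook 13 (total 27).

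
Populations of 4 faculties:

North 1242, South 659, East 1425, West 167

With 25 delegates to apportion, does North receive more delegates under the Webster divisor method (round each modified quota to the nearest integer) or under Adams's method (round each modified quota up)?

Webster: North 9, South 5, East 10, West 1.
Adams: North 8, South 5, East 10, West 2.
North gets 9 under Webster and 8 under Adams.

Webster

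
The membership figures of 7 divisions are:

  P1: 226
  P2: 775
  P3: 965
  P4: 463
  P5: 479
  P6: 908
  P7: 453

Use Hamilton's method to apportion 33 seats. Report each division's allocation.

The standard divisor is 4269/33 ≈ 129.364.
Standard quotas: P1 1.747, P2 5.991, P3 7.460, P4 3.579, P5 3.703, P6 7.019, P7 3.502.
Lower quotas: P1 1, P2 5, P3 7, P4 3, P5 3, P6 7, P7 3 (sum 29, leaving 4 seats).
Remainders in descending order: P2 0.991, P1 0.747, P5 0.703, P4 0.579, P7 0.502, P3 0.460, P6 0.019.
The surplus seats go to P2, P1, P5, P4.

P1=2, P2=6, P3=7, P4=4, P5=4, P6=7, P7=3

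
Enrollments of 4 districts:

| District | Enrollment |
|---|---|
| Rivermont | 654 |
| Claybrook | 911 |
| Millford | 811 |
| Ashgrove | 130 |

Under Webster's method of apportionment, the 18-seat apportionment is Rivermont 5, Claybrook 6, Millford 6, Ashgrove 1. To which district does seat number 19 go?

Claybrook

Priority for the next seat is population ÷ (current seats + 0.5).
Priorities: Rivermont 118.909, Claybrook 140.154, Millford 124.769, Ashgrove 86.667.
Highest priority: Claybrook.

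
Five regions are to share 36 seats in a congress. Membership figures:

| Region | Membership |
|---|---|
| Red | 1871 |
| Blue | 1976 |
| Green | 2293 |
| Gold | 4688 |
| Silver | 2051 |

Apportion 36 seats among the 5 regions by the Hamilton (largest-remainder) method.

Red=5; Blue=6; Green=6; Gold=13; Silver=6

The standard divisor is 12879/36 ≈ 357.75.
Standard quotas: Red 5.230, Blue 5.523, Green 6.410, Gold 13.104, Silver 5.733.
Lower quotas: Red 5, Blue 5, Green 6, Gold 13, Silver 5 (sum 34, leaving 2 seats).
Remainders in descending order: Silver 0.733, Blue 0.523, Green 0.410, Red 0.230, Gold 0.104.
Largest remainders: Silver, Blue receive the extra seats.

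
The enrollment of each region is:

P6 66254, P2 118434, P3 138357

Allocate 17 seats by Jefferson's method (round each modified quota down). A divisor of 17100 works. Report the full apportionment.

With modified divisor 17100: modified quotas P6 3.875, P2 6.926, P3 8.091.
Rounding down: P6 3, P2 6, P3 8 (total 17).

P6 3, P2 6, P3 8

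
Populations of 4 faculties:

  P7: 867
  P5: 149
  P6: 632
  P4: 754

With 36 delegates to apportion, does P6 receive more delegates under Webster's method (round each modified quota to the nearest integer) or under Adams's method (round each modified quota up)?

Webster

Webster: P7 13, P5 2, P6 10, P4 11.
Adams: P7 13, P5 3, P6 9, P4 11.
P6 gets 10 under Webster and 9 under Adams.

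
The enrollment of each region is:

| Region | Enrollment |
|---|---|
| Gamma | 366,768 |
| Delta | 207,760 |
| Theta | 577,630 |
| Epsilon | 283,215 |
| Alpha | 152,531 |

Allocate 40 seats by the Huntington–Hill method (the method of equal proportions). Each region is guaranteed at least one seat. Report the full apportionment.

With divisor 39260: modified quotas Gamma 9.342, Delta 5.292, Theta 14.713, Epsilon 7.214, Alpha 3.885.
Geometric-mean thresholds: Gamma √(9·10)=9.487, Delta √(5·6)=5.477, Theta √(14·15)=14.491, Epsilon √(7·8)=7.483, Alpha √(3·4)=3.464.
Each quota rounded against its threshold gives Gamma 9, Delta 5, Theta 15, Epsilon 7, Alpha 4 (total 40).

Gamma=9, Delta=5, Theta=15, Epsilon=7, Alpha=4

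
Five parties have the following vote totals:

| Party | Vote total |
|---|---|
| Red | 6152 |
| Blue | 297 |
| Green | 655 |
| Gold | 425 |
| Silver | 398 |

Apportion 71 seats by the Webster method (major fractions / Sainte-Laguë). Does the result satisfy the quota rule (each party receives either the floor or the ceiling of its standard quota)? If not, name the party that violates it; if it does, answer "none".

Standard quotas: Red 55.102, Blue 2.660, Green 5.867, Gold 3.807, Silver 3.565.
Webster allocation: Red 54, Blue 3, Green 6, Gold 4, Silver 4.
Red has quota 55.102 (lower 55, upper 56) but receives 54 — outside the quota interval.

Red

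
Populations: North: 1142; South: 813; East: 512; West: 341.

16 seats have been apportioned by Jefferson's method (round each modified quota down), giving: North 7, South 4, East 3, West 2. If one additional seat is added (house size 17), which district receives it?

Priority for the next seat is population ÷ (current seats + 1).
Priorities: North 142.750, South 162.600, East 128.000, West 113.667.
Highest priority: South.

South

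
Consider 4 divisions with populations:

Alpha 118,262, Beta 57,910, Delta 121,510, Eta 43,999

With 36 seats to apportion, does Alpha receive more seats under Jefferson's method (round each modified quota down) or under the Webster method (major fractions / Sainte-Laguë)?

Jefferson: Alpha 13, Beta 6, Delta 13, Eta 4.
Webster: Alpha 12, Beta 6, Delta 13, Eta 5.
Alpha gets 13 under Jefferson and 12 under Webster.

Jefferson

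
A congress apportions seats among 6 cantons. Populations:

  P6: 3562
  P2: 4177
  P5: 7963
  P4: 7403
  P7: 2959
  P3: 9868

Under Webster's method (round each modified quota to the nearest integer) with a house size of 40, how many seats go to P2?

5

Standard divisor 35932/40 ≈ 898.3; standard quotas: P6 3.965, P2 4.650, P5 8.865, P4 8.241, P7 3.294, P3 10.985.
Rounding to the nearest integer gives P6 4, P2 5, P5 9, P4 8, P7 3, P3 11 — total 40, matching the house size, so no adjustment is needed.
P2 receives 5.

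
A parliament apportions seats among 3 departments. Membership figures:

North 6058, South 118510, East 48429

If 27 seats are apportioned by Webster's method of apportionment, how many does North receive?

1

Standard divisor 172997/27 ≈ 6407.296; standard quotas: North 0.945, South 18.496, East 7.558.
Rounding to the nearest integer gives North 1, South 18, East 8 — total 27, matching the house size, so no adjustment is needed.
North receives 1.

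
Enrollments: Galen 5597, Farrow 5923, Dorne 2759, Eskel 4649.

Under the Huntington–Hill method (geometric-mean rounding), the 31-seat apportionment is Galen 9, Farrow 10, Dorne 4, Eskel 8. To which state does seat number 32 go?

Dorne

Priority for the next seat is population ÷ (√(s·(s+1))).
Priorities: Galen 589.976, Farrow 564.736, Dorne 616.931, Eskel 547.890.
Highest priority: Dorne.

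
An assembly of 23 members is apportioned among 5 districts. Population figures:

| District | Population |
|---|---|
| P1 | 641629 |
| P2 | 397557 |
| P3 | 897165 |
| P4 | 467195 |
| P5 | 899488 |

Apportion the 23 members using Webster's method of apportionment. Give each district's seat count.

Standard divisor 3303034/23 ≈ 143610.174; standard quotas: P1 4.468, P2 2.768, P3 6.247, P4 3.253, P5 6.263.
Rounding to the nearest integer gives 4, 3, 6, 3, 6 = 22 seats, so the divisor must be adjusted.
With modified divisor 140500: modified quotas P1 4.567, P2 2.830, P3 6.386, P4 3.325, P5 6.402.
Rounding to the nearest integer: P1 5, P2 3, P3 6, P4 3, P5 6 (total 23).

P1 5; P2 3; P3 6; P4 3; P5 6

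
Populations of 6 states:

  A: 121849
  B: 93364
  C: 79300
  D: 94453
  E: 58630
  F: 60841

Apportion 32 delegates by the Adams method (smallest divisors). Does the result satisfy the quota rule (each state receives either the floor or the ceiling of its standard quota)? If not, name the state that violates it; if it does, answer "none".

none

Standard quotas: A 7.669, B 5.876, C 4.991, D 5.945, E 3.690, F 3.829.
Adams allocation: A 7, B 6, C 5, D 6, E 4, F 4.
Every allocation lies between the lower and upper quota.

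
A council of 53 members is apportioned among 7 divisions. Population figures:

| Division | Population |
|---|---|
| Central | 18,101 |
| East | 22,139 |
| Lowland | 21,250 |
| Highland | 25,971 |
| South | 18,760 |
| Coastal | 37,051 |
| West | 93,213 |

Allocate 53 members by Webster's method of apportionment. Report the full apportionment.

Standard divisor 236485/53 ≈ 4461.981; standard quotas: Central 4.057, East 4.962, Lowland 4.762, Highland 5.821, South 4.204, Coastal 8.304, West 20.890.
Rounding to the nearest integer gives Central 4, East 5, Lowland 5, Highland 6, South 4, Coastal 8, West 21 — total 53, matching the house size, so no adjustment is needed.

Central 4, East 5, Lowland 5, Highland 6, South 4, Coastal 8, West 21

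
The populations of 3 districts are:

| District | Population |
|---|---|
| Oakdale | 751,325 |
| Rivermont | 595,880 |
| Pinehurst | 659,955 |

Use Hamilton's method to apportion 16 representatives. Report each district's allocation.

Oakdale=6, Rivermont=5, Pinehurst=5

Standard divisor: 2007160 ÷ 16 ≈ 125447.5.
Standard quotas: Oakdale 5.9892, Rivermont 4.7500, Pinehurst 5.2608.
Lower quotas: Oakdale 5, Rivermont 4, Pinehurst 5 (sum 14, leaving 2 seats).
Remainders in descending order: Oakdale 0.9892, Rivermont 0.7500, Pinehurst 0.2608.
The surplus seats go to Oakdale, Rivermont.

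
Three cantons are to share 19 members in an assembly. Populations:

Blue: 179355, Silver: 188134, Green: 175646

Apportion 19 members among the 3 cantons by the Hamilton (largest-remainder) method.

The standard divisor is 543135/19 ≈ 28586.053.
Standard quotas: Blue 6.2742, Silver 6.5813, Green 6.1445.
Lower quotas: Blue 6, Silver 6, Green 6 (sum 18, leaving 1 seat).
Remainders in descending order: Silver 0.5813, Blue 0.2742, Green 0.1445.
Largest remainder: Silver receives the extra seat.

Blue 6, Silver 7, Green 6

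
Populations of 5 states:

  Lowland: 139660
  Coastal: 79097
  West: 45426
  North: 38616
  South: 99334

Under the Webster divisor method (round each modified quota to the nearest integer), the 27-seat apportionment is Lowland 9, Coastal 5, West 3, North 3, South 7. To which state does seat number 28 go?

Lowland

Priority for the next seat is population ÷ (current seats + 0.5).
Priorities: Lowland 14701.053, Coastal 14381.273, West 12978.857, North 11033.143, South 13244.533.
Highest priority: Lowland.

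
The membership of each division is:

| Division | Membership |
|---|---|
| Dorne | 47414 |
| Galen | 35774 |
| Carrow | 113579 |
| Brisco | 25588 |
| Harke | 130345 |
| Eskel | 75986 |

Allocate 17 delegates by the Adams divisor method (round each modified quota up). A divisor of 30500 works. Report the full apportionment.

With modified divisor 30500: modified quotas Dorne 1.555, Galen 1.173, Carrow 3.724, Brisco 0.839, Harke 4.274, Eskel 2.491.
Rounding up: Dorne 2, Galen 2, Carrow 4, Brisco 1, Harke 5, Eskel 3 (total 17).

Dorne 2, Galen 2, Carrow 4, Brisco 1, Harke 5, Eskel 3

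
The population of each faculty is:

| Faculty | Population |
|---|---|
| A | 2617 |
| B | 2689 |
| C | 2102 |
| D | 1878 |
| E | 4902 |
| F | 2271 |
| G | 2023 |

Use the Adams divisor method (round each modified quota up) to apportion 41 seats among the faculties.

Standard divisor 18482/41 ≈ 450.78; standard quotas: A 5.805, B 5.965, C 4.663, D 4.166, E 10.874, F 5.038, G 4.488.
Rounding up gives 6, 6, 5, 5, 11, 6, 5 = 44 seats, so the divisor must be adjusted.
With modified divisor 500: modified quotas A 5.234, B 5.378, C 4.204, D 3.756, E 9.804, F 4.542, G 4.046.
Rounding up: A 6, B 6, C 5, D 4, E 10, F 5, G 5 (total 41).

A 6; B 6; C 5; D 4; E 10; F 5; G 5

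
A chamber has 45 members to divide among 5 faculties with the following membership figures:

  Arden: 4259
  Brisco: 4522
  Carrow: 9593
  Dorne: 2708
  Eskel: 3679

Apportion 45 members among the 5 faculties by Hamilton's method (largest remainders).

Total 24761; standard divisor 24761/45 ≈ 550.244.
Standard quotas: Arden 7.7402, Brisco 8.2182, Carrow 17.4341, Dorne 4.9214, Eskel 6.6861.
Lower quotas: Arden 7, Brisco 8, Carrow 17, Dorne 4, Eskel 6 (sum 42, leaving 3 seats).
Remainders in descending order: Dorne 0.9214, Arden 0.7402, Eskel 0.6861, Carrow 0.4341, Brisco 0.2182.
The surplus seats go to Dorne, Arden, Eskel.

Arden 8, Brisco 8, Carrow 17, Dorne 5, Eskel 7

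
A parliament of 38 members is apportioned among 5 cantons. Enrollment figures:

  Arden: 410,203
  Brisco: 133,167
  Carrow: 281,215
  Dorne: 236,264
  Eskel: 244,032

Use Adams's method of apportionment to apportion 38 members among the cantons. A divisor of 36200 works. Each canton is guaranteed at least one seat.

Arden 12, Brisco 4, Carrow 8, Dorne 7, Eskel 7

With modified divisor 36200: modified quotas Arden 11.332, Brisco 3.679, Carrow 7.768, Dorne 6.527, Eskel 6.741.
Rounding up: Arden 12, Brisco 4, Carrow 8, Dorne 7, Eskel 7 (total 38).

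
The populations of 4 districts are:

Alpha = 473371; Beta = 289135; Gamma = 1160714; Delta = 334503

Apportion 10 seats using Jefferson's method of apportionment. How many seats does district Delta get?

1

Standard divisor 2257723/10 ≈ 225772.3; standard quotas: Alpha 2.097, Beta 1.281, Gamma 5.141, Delta 1.482.
Rounding down gives 2, 1, 5, 1 = 9 seats, so the divisor must be adjusted.
With modified divisor 180400: modified quotas Alpha 2.624, Beta 1.603, Gamma 6.434, Delta 1.854.
Rounding down: Alpha 2, Beta 1, Gamma 6, Delta 1 (total 10).
Delta receives 1.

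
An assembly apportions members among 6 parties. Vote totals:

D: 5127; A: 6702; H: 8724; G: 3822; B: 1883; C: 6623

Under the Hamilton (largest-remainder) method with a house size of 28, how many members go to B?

2

Standard divisor: 32881 ÷ 28 ≈ 1174.321.
Standard quotas: D 4.3659, A 5.7071, H 7.4290, G 3.2546, B 1.6035, C 5.6399.
Lower quotas: D 4, A 5, H 7, G 3, B 1, C 5 (sum 25, leaving 3 seats).
Remainders in descending order: A 0.7071, C 0.6399, B 0.6035, H 0.4290, D 0.3659, G 0.2546.
The surplus seats go to A, C, B.
B receives 2.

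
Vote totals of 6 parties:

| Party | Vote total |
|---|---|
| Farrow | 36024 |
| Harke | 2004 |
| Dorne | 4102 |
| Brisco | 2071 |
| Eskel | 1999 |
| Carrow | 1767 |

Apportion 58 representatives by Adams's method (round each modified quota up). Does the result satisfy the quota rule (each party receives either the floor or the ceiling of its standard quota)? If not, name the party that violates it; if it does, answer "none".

Standard quotas: Farrow 43.559, Harke 2.423, Dorne 4.960, Brisco 2.504, Eskel 2.417, Carrow 2.137.
Adams allocation: Farrow 41, Harke 3, Dorne 5, Brisco 3, Eskel 3, Carrow 3.
Farrow has quota 43.559 (lower 43, upper 44) but receives 41 — outside the quota interval.

Farrow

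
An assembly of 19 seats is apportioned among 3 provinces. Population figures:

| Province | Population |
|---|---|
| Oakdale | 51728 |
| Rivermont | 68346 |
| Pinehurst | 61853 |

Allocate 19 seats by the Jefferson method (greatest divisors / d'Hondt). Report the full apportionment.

Standard divisor 181927/19 ≈ 9575.105; standard quotas: Oakdale 5.402, Rivermont 7.138, Pinehurst 6.460.
Rounding down gives 5, 7, 6 = 18 seats, so the divisor must be adjusted.
With modified divisor 8700: modified quotas Oakdale 5.946, Rivermont 7.856, Pinehurst 7.110.
Rounding down: Oakdale 5, Rivermont 7, Pinehurst 7 (total 19).

Oakdale 5; Rivermont 7; Pinehurst 7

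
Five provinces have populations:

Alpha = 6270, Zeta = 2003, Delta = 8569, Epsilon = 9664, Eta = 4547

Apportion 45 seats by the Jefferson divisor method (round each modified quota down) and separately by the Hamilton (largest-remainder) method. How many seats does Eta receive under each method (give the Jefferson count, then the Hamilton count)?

Jefferson: Alpha 9, Zeta 3, Delta 13, Epsilon 14, Eta 6.
Hamilton: Alpha 9, Zeta 3, Delta 12, Epsilon 14, Eta 7.
Eta gets 6 under Jefferson and 7 under Hamilton.

6 and 7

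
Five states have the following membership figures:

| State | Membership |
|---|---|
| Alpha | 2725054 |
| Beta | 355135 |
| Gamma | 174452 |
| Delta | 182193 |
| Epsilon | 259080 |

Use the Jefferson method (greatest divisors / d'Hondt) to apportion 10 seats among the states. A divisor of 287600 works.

With modified divisor 287600: modified quotas Alpha 9.475, Beta 1.235, Gamma 0.607, Delta 0.633, Epsilon 0.901.
Rounding down: Alpha 9, Beta 1, Gamma 0, Delta 0, Epsilon 0 (total 10).

Alpha=9, Beta=1, Gamma=0, Delta=0, Epsilon=0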